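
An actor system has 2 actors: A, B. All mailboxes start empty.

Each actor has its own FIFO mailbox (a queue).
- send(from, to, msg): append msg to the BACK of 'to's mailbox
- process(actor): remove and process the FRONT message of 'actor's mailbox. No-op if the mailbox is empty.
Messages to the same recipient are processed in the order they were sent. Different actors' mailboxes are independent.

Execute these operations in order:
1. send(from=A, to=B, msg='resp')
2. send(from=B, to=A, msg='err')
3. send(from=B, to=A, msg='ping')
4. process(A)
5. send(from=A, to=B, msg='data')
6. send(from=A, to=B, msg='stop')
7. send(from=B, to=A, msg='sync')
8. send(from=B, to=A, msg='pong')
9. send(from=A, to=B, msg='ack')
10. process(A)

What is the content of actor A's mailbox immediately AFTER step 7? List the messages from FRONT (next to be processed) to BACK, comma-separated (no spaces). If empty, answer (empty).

After 1 (send(from=A, to=B, msg='resp')): A:[] B:[resp]
After 2 (send(from=B, to=A, msg='err')): A:[err] B:[resp]
After 3 (send(from=B, to=A, msg='ping')): A:[err,ping] B:[resp]
After 4 (process(A)): A:[ping] B:[resp]
After 5 (send(from=A, to=B, msg='data')): A:[ping] B:[resp,data]
After 6 (send(from=A, to=B, msg='stop')): A:[ping] B:[resp,data,stop]
After 7 (send(from=B, to=A, msg='sync')): A:[ping,sync] B:[resp,data,stop]

ping,sync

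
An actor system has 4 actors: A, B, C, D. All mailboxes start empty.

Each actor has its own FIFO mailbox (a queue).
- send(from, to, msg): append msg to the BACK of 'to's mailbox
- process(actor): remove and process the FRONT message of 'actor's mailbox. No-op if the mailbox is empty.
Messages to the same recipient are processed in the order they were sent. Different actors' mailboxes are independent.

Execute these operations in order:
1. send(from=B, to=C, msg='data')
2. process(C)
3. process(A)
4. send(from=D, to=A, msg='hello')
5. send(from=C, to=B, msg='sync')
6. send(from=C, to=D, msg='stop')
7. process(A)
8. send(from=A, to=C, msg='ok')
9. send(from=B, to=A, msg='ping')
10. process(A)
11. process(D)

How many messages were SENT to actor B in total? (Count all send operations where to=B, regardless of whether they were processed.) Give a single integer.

After 1 (send(from=B, to=C, msg='data')): A:[] B:[] C:[data] D:[]
After 2 (process(C)): A:[] B:[] C:[] D:[]
After 3 (process(A)): A:[] B:[] C:[] D:[]
After 4 (send(from=D, to=A, msg='hello')): A:[hello] B:[] C:[] D:[]
After 5 (send(from=C, to=B, msg='sync')): A:[hello] B:[sync] C:[] D:[]
After 6 (send(from=C, to=D, msg='stop')): A:[hello] B:[sync] C:[] D:[stop]
After 7 (process(A)): A:[] B:[sync] C:[] D:[stop]
After 8 (send(from=A, to=C, msg='ok')): A:[] B:[sync] C:[ok] D:[stop]
After 9 (send(from=B, to=A, msg='ping')): A:[ping] B:[sync] C:[ok] D:[stop]
After 10 (process(A)): A:[] B:[sync] C:[ok] D:[stop]
After 11 (process(D)): A:[] B:[sync] C:[ok] D:[]

Answer: 1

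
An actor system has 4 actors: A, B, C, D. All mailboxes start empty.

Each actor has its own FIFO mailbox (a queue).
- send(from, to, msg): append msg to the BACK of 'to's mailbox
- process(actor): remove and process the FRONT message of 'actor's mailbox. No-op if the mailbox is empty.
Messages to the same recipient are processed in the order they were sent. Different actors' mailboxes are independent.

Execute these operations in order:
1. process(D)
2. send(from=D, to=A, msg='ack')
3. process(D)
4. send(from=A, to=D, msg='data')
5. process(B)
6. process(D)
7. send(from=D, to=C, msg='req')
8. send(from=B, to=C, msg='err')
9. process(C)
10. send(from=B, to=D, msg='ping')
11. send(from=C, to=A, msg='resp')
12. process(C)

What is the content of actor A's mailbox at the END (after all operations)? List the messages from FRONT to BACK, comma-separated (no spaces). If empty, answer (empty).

Answer: ack,resp

Derivation:
After 1 (process(D)): A:[] B:[] C:[] D:[]
After 2 (send(from=D, to=A, msg='ack')): A:[ack] B:[] C:[] D:[]
After 3 (process(D)): A:[ack] B:[] C:[] D:[]
After 4 (send(from=A, to=D, msg='data')): A:[ack] B:[] C:[] D:[data]
After 5 (process(B)): A:[ack] B:[] C:[] D:[data]
After 6 (process(D)): A:[ack] B:[] C:[] D:[]
After 7 (send(from=D, to=C, msg='req')): A:[ack] B:[] C:[req] D:[]
After 8 (send(from=B, to=C, msg='err')): A:[ack] B:[] C:[req,err] D:[]
After 9 (process(C)): A:[ack] B:[] C:[err] D:[]
After 10 (send(from=B, to=D, msg='ping')): A:[ack] B:[] C:[err] D:[ping]
After 11 (send(from=C, to=A, msg='resp')): A:[ack,resp] B:[] C:[err] D:[ping]
After 12 (process(C)): A:[ack,resp] B:[] C:[] D:[ping]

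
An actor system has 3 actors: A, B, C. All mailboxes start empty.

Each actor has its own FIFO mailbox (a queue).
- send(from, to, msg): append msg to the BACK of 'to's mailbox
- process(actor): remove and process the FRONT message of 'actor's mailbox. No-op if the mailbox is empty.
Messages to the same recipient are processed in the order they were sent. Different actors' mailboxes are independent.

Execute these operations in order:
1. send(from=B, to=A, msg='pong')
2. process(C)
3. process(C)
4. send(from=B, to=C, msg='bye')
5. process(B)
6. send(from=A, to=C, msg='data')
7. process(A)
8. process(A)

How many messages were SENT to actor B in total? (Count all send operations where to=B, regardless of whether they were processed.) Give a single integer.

After 1 (send(from=B, to=A, msg='pong')): A:[pong] B:[] C:[]
After 2 (process(C)): A:[pong] B:[] C:[]
After 3 (process(C)): A:[pong] B:[] C:[]
After 4 (send(from=B, to=C, msg='bye')): A:[pong] B:[] C:[bye]
After 5 (process(B)): A:[pong] B:[] C:[bye]
After 6 (send(from=A, to=C, msg='data')): A:[pong] B:[] C:[bye,data]
After 7 (process(A)): A:[] B:[] C:[bye,data]
After 8 (process(A)): A:[] B:[] C:[bye,data]

Answer: 0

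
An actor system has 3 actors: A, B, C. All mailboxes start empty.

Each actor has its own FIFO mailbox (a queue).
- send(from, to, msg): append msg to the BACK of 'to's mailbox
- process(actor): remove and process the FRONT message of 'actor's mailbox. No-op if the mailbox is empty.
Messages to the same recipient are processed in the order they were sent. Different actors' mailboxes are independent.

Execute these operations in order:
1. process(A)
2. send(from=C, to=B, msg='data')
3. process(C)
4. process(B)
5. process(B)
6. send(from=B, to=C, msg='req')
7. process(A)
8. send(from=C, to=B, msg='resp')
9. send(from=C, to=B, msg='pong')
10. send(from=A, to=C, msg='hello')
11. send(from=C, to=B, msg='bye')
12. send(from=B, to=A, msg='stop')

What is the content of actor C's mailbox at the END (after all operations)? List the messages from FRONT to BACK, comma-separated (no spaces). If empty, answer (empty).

Answer: req,hello

Derivation:
After 1 (process(A)): A:[] B:[] C:[]
After 2 (send(from=C, to=B, msg='data')): A:[] B:[data] C:[]
After 3 (process(C)): A:[] B:[data] C:[]
After 4 (process(B)): A:[] B:[] C:[]
After 5 (process(B)): A:[] B:[] C:[]
After 6 (send(from=B, to=C, msg='req')): A:[] B:[] C:[req]
After 7 (process(A)): A:[] B:[] C:[req]
After 8 (send(from=C, to=B, msg='resp')): A:[] B:[resp] C:[req]
After 9 (send(from=C, to=B, msg='pong')): A:[] B:[resp,pong] C:[req]
After 10 (send(from=A, to=C, msg='hello')): A:[] B:[resp,pong] C:[req,hello]
After 11 (send(from=C, to=B, msg='bye')): A:[] B:[resp,pong,bye] C:[req,hello]
After 12 (send(from=B, to=A, msg='stop')): A:[stop] B:[resp,pong,bye] C:[req,hello]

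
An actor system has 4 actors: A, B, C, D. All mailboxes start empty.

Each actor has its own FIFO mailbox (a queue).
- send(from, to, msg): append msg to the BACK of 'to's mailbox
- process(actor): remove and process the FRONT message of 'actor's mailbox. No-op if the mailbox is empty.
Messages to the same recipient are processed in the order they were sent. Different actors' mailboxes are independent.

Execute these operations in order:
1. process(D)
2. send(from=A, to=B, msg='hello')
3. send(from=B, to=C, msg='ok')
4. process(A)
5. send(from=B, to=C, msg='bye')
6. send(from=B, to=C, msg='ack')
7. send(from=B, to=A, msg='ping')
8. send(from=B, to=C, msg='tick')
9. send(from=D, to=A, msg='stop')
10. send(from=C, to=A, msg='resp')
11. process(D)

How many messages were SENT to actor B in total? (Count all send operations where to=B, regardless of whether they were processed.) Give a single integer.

Answer: 1

Derivation:
After 1 (process(D)): A:[] B:[] C:[] D:[]
After 2 (send(from=A, to=B, msg='hello')): A:[] B:[hello] C:[] D:[]
After 3 (send(from=B, to=C, msg='ok')): A:[] B:[hello] C:[ok] D:[]
After 4 (process(A)): A:[] B:[hello] C:[ok] D:[]
After 5 (send(from=B, to=C, msg='bye')): A:[] B:[hello] C:[ok,bye] D:[]
After 6 (send(from=B, to=C, msg='ack')): A:[] B:[hello] C:[ok,bye,ack] D:[]
After 7 (send(from=B, to=A, msg='ping')): A:[ping] B:[hello] C:[ok,bye,ack] D:[]
After 8 (send(from=B, to=C, msg='tick')): A:[ping] B:[hello] C:[ok,bye,ack,tick] D:[]
After 9 (send(from=D, to=A, msg='stop')): A:[ping,stop] B:[hello] C:[ok,bye,ack,tick] D:[]
After 10 (send(from=C, to=A, msg='resp')): A:[ping,stop,resp] B:[hello] C:[ok,bye,ack,tick] D:[]
After 11 (process(D)): A:[ping,stop,resp] B:[hello] C:[ok,bye,ack,tick] D:[]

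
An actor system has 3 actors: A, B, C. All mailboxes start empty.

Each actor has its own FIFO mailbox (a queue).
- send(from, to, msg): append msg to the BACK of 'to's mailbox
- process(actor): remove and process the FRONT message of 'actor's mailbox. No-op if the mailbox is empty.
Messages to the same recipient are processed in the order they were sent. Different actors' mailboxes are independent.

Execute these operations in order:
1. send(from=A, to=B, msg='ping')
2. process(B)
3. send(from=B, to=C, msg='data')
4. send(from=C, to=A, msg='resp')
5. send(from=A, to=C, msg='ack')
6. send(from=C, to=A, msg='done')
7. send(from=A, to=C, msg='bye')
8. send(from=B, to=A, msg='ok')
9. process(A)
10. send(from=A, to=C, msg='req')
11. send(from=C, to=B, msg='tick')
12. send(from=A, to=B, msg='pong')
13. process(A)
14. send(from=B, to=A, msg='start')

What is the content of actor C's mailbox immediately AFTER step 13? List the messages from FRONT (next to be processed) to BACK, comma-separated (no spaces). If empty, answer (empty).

After 1 (send(from=A, to=B, msg='ping')): A:[] B:[ping] C:[]
After 2 (process(B)): A:[] B:[] C:[]
After 3 (send(from=B, to=C, msg='data')): A:[] B:[] C:[data]
After 4 (send(from=C, to=A, msg='resp')): A:[resp] B:[] C:[data]
After 5 (send(from=A, to=C, msg='ack')): A:[resp] B:[] C:[data,ack]
After 6 (send(from=C, to=A, msg='done')): A:[resp,done] B:[] C:[data,ack]
After 7 (send(from=A, to=C, msg='bye')): A:[resp,done] B:[] C:[data,ack,bye]
After 8 (send(from=B, to=A, msg='ok')): A:[resp,done,ok] B:[] C:[data,ack,bye]
After 9 (process(A)): A:[done,ok] B:[] C:[data,ack,bye]
After 10 (send(from=A, to=C, msg='req')): A:[done,ok] B:[] C:[data,ack,bye,req]
After 11 (send(from=C, to=B, msg='tick')): A:[done,ok] B:[tick] C:[data,ack,bye,req]
After 12 (send(from=A, to=B, msg='pong')): A:[done,ok] B:[tick,pong] C:[data,ack,bye,req]
After 13 (process(A)): A:[ok] B:[tick,pong] C:[data,ack,bye,req]

data,ack,bye,req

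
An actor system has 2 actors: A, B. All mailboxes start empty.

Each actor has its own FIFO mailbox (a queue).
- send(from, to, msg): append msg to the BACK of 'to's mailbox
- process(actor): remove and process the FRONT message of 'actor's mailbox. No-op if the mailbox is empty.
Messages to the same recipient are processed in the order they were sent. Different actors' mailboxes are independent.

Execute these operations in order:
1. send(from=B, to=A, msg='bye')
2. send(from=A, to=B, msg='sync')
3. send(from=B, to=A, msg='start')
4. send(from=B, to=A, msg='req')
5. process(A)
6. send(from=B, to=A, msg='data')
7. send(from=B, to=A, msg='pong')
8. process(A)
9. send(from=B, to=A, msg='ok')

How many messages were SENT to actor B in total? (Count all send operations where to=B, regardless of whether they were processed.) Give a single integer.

Answer: 1

Derivation:
After 1 (send(from=B, to=A, msg='bye')): A:[bye] B:[]
After 2 (send(from=A, to=B, msg='sync')): A:[bye] B:[sync]
After 3 (send(from=B, to=A, msg='start')): A:[bye,start] B:[sync]
After 4 (send(from=B, to=A, msg='req')): A:[bye,start,req] B:[sync]
After 5 (process(A)): A:[start,req] B:[sync]
After 6 (send(from=B, to=A, msg='data')): A:[start,req,data] B:[sync]
After 7 (send(from=B, to=A, msg='pong')): A:[start,req,data,pong] B:[sync]
After 8 (process(A)): A:[req,data,pong] B:[sync]
After 9 (send(from=B, to=A, msg='ok')): A:[req,data,pong,ok] B:[sync]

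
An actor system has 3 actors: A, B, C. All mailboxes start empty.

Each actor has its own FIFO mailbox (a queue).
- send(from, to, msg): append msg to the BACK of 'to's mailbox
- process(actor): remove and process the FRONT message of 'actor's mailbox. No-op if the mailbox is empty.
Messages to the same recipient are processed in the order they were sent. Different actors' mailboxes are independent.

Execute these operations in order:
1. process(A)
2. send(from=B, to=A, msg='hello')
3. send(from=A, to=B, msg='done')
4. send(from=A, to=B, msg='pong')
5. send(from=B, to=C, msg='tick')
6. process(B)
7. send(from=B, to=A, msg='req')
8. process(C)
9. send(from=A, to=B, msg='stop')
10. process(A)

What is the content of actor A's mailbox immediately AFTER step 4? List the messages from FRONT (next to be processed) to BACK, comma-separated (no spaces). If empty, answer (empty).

After 1 (process(A)): A:[] B:[] C:[]
After 2 (send(from=B, to=A, msg='hello')): A:[hello] B:[] C:[]
After 3 (send(from=A, to=B, msg='done')): A:[hello] B:[done] C:[]
After 4 (send(from=A, to=B, msg='pong')): A:[hello] B:[done,pong] C:[]

hello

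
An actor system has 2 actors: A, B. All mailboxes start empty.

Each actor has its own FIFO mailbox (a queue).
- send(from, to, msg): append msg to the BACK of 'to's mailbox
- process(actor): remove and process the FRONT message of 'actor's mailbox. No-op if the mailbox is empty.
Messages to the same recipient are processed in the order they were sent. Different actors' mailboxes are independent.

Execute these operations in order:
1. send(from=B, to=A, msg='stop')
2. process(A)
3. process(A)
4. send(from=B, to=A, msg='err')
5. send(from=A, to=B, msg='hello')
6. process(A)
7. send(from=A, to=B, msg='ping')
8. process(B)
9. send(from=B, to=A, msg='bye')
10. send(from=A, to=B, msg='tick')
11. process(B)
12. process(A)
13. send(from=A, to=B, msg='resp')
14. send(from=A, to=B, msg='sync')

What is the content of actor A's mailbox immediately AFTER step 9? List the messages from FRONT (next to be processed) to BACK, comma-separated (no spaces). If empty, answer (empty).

After 1 (send(from=B, to=A, msg='stop')): A:[stop] B:[]
After 2 (process(A)): A:[] B:[]
After 3 (process(A)): A:[] B:[]
After 4 (send(from=B, to=A, msg='err')): A:[err] B:[]
After 5 (send(from=A, to=B, msg='hello')): A:[err] B:[hello]
After 6 (process(A)): A:[] B:[hello]
After 7 (send(from=A, to=B, msg='ping')): A:[] B:[hello,ping]
After 8 (process(B)): A:[] B:[ping]
After 9 (send(from=B, to=A, msg='bye')): A:[bye] B:[ping]

bye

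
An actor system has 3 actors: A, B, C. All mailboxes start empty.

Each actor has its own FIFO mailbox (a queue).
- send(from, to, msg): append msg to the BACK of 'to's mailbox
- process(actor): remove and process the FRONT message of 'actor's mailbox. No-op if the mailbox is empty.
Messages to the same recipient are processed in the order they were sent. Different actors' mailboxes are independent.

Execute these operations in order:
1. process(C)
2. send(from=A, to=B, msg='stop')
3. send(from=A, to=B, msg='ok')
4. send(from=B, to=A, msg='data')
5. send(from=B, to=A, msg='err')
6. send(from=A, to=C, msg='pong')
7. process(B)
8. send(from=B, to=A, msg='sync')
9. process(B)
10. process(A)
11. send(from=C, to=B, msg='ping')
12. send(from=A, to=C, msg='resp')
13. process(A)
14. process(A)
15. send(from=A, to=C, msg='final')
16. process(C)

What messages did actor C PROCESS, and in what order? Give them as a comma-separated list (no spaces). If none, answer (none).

Answer: pong

Derivation:
After 1 (process(C)): A:[] B:[] C:[]
After 2 (send(from=A, to=B, msg='stop')): A:[] B:[stop] C:[]
After 3 (send(from=A, to=B, msg='ok')): A:[] B:[stop,ok] C:[]
After 4 (send(from=B, to=A, msg='data')): A:[data] B:[stop,ok] C:[]
After 5 (send(from=B, to=A, msg='err')): A:[data,err] B:[stop,ok] C:[]
After 6 (send(from=A, to=C, msg='pong')): A:[data,err] B:[stop,ok] C:[pong]
After 7 (process(B)): A:[data,err] B:[ok] C:[pong]
After 8 (send(from=B, to=A, msg='sync')): A:[data,err,sync] B:[ok] C:[pong]
After 9 (process(B)): A:[data,err,sync] B:[] C:[pong]
After 10 (process(A)): A:[err,sync] B:[] C:[pong]
After 11 (send(from=C, to=B, msg='ping')): A:[err,sync] B:[ping] C:[pong]
After 12 (send(from=A, to=C, msg='resp')): A:[err,sync] B:[ping] C:[pong,resp]
After 13 (process(A)): A:[sync] B:[ping] C:[pong,resp]
After 14 (process(A)): A:[] B:[ping] C:[pong,resp]
After 15 (send(from=A, to=C, msg='final')): A:[] B:[ping] C:[pong,resp,final]
After 16 (process(C)): A:[] B:[ping] C:[resp,final]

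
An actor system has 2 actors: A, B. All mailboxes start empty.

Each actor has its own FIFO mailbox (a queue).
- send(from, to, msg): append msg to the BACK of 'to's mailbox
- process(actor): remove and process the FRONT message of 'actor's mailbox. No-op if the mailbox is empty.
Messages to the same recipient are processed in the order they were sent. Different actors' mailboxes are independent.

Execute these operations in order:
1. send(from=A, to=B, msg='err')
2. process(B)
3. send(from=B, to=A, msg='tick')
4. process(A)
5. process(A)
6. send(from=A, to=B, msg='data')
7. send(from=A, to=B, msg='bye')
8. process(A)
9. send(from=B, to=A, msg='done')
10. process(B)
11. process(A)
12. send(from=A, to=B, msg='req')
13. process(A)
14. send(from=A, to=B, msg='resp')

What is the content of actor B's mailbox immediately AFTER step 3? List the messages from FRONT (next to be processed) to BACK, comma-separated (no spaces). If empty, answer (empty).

After 1 (send(from=A, to=B, msg='err')): A:[] B:[err]
After 2 (process(B)): A:[] B:[]
After 3 (send(from=B, to=A, msg='tick')): A:[tick] B:[]

(empty)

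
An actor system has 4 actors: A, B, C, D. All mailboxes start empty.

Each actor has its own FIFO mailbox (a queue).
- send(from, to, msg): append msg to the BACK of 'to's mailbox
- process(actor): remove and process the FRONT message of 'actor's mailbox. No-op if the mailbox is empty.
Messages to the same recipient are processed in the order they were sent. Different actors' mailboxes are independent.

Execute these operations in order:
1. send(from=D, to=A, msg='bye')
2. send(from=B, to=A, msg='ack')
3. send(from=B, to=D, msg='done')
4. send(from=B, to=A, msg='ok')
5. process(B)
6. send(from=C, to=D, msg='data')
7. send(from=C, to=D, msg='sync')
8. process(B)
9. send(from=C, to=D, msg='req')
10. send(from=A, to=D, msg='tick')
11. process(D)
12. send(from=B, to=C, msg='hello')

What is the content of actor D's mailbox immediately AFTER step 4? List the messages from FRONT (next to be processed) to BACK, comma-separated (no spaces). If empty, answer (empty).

After 1 (send(from=D, to=A, msg='bye')): A:[bye] B:[] C:[] D:[]
After 2 (send(from=B, to=A, msg='ack')): A:[bye,ack] B:[] C:[] D:[]
After 3 (send(from=B, to=D, msg='done')): A:[bye,ack] B:[] C:[] D:[done]
After 4 (send(from=B, to=A, msg='ok')): A:[bye,ack,ok] B:[] C:[] D:[done]

done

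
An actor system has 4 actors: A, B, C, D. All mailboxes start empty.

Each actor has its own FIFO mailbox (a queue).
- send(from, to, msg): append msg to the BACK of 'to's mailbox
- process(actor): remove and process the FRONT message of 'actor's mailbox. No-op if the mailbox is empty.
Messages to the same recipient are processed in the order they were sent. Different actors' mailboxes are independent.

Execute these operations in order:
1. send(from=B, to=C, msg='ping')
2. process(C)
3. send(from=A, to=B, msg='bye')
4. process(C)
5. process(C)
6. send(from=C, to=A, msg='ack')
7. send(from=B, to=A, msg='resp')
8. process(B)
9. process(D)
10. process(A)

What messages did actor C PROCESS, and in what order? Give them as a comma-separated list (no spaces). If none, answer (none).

Answer: ping

Derivation:
After 1 (send(from=B, to=C, msg='ping')): A:[] B:[] C:[ping] D:[]
After 2 (process(C)): A:[] B:[] C:[] D:[]
After 3 (send(from=A, to=B, msg='bye')): A:[] B:[bye] C:[] D:[]
After 4 (process(C)): A:[] B:[bye] C:[] D:[]
After 5 (process(C)): A:[] B:[bye] C:[] D:[]
After 6 (send(from=C, to=A, msg='ack')): A:[ack] B:[bye] C:[] D:[]
After 7 (send(from=B, to=A, msg='resp')): A:[ack,resp] B:[bye] C:[] D:[]
After 8 (process(B)): A:[ack,resp] B:[] C:[] D:[]
After 9 (process(D)): A:[ack,resp] B:[] C:[] D:[]
After 10 (process(A)): A:[resp] B:[] C:[] D:[]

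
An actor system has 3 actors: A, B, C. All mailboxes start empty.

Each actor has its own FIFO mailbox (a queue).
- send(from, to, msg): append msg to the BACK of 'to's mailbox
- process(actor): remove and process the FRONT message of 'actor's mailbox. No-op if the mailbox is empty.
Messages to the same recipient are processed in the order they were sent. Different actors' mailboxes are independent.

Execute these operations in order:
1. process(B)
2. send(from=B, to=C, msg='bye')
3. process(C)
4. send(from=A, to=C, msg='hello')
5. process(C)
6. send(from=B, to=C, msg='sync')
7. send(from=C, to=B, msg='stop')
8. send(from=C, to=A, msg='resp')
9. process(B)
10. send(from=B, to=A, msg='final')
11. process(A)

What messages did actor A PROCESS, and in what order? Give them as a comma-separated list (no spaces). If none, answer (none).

After 1 (process(B)): A:[] B:[] C:[]
After 2 (send(from=B, to=C, msg='bye')): A:[] B:[] C:[bye]
After 3 (process(C)): A:[] B:[] C:[]
After 4 (send(from=A, to=C, msg='hello')): A:[] B:[] C:[hello]
After 5 (process(C)): A:[] B:[] C:[]
After 6 (send(from=B, to=C, msg='sync')): A:[] B:[] C:[sync]
After 7 (send(from=C, to=B, msg='stop')): A:[] B:[stop] C:[sync]
After 8 (send(from=C, to=A, msg='resp')): A:[resp] B:[stop] C:[sync]
After 9 (process(B)): A:[resp] B:[] C:[sync]
After 10 (send(from=B, to=A, msg='final')): A:[resp,final] B:[] C:[sync]
After 11 (process(A)): A:[final] B:[] C:[sync]

Answer: resp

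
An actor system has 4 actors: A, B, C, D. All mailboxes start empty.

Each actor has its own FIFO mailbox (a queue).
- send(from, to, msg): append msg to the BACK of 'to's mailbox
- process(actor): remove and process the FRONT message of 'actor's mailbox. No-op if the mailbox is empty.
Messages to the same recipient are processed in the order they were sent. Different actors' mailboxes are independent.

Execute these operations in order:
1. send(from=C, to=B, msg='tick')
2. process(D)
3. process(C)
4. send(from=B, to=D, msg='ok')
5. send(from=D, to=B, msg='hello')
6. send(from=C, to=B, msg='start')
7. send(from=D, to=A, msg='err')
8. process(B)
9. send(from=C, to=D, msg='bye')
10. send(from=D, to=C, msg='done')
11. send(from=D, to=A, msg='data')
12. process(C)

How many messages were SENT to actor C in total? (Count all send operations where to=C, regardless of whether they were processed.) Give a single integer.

After 1 (send(from=C, to=B, msg='tick')): A:[] B:[tick] C:[] D:[]
After 2 (process(D)): A:[] B:[tick] C:[] D:[]
After 3 (process(C)): A:[] B:[tick] C:[] D:[]
After 4 (send(from=B, to=D, msg='ok')): A:[] B:[tick] C:[] D:[ok]
After 5 (send(from=D, to=B, msg='hello')): A:[] B:[tick,hello] C:[] D:[ok]
After 6 (send(from=C, to=B, msg='start')): A:[] B:[tick,hello,start] C:[] D:[ok]
After 7 (send(from=D, to=A, msg='err')): A:[err] B:[tick,hello,start] C:[] D:[ok]
After 8 (process(B)): A:[err] B:[hello,start] C:[] D:[ok]
After 9 (send(from=C, to=D, msg='bye')): A:[err] B:[hello,start] C:[] D:[ok,bye]
After 10 (send(from=D, to=C, msg='done')): A:[err] B:[hello,start] C:[done] D:[ok,bye]
After 11 (send(from=D, to=A, msg='data')): A:[err,data] B:[hello,start] C:[done] D:[ok,bye]
After 12 (process(C)): A:[err,data] B:[hello,start] C:[] D:[ok,bye]

Answer: 1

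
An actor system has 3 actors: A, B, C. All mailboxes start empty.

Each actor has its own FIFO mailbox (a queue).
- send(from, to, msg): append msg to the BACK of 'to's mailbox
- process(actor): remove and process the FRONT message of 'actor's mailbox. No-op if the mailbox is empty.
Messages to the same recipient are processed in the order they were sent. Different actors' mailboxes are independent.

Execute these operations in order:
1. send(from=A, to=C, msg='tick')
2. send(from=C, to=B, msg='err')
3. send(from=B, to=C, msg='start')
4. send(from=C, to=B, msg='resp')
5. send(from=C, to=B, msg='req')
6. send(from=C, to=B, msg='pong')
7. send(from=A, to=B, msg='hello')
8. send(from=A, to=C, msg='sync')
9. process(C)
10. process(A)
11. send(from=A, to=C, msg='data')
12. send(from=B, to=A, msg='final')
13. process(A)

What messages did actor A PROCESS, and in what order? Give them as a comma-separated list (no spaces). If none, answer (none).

Answer: final

Derivation:
After 1 (send(from=A, to=C, msg='tick')): A:[] B:[] C:[tick]
After 2 (send(from=C, to=B, msg='err')): A:[] B:[err] C:[tick]
After 3 (send(from=B, to=C, msg='start')): A:[] B:[err] C:[tick,start]
After 4 (send(from=C, to=B, msg='resp')): A:[] B:[err,resp] C:[tick,start]
After 5 (send(from=C, to=B, msg='req')): A:[] B:[err,resp,req] C:[tick,start]
After 6 (send(from=C, to=B, msg='pong')): A:[] B:[err,resp,req,pong] C:[tick,start]
After 7 (send(from=A, to=B, msg='hello')): A:[] B:[err,resp,req,pong,hello] C:[tick,start]
After 8 (send(from=A, to=C, msg='sync')): A:[] B:[err,resp,req,pong,hello] C:[tick,start,sync]
After 9 (process(C)): A:[] B:[err,resp,req,pong,hello] C:[start,sync]
After 10 (process(A)): A:[] B:[err,resp,req,pong,hello] C:[start,sync]
After 11 (send(from=A, to=C, msg='data')): A:[] B:[err,resp,req,pong,hello] C:[start,sync,data]
After 12 (send(from=B, to=A, msg='final')): A:[final] B:[err,resp,req,pong,hello] C:[start,sync,data]
After 13 (process(A)): A:[] B:[err,resp,req,pong,hello] C:[start,sync,data]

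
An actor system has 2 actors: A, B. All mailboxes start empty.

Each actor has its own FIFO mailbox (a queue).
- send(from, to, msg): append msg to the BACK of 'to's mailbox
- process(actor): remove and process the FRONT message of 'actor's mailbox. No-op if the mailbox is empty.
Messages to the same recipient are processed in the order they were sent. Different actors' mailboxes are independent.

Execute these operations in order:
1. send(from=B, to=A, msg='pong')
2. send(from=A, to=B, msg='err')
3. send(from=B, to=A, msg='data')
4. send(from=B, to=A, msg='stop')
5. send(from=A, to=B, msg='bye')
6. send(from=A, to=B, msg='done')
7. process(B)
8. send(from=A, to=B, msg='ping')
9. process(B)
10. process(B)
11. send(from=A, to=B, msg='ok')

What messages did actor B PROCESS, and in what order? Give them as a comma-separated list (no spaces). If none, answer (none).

After 1 (send(from=B, to=A, msg='pong')): A:[pong] B:[]
After 2 (send(from=A, to=B, msg='err')): A:[pong] B:[err]
After 3 (send(from=B, to=A, msg='data')): A:[pong,data] B:[err]
After 4 (send(from=B, to=A, msg='stop')): A:[pong,data,stop] B:[err]
After 5 (send(from=A, to=B, msg='bye')): A:[pong,data,stop] B:[err,bye]
After 6 (send(from=A, to=B, msg='done')): A:[pong,data,stop] B:[err,bye,done]
After 7 (process(B)): A:[pong,data,stop] B:[bye,done]
After 8 (send(from=A, to=B, msg='ping')): A:[pong,data,stop] B:[bye,done,ping]
After 9 (process(B)): A:[pong,data,stop] B:[done,ping]
After 10 (process(B)): A:[pong,data,stop] B:[ping]
After 11 (send(from=A, to=B, msg='ok')): A:[pong,data,stop] B:[ping,ok]

Answer: err,bye,done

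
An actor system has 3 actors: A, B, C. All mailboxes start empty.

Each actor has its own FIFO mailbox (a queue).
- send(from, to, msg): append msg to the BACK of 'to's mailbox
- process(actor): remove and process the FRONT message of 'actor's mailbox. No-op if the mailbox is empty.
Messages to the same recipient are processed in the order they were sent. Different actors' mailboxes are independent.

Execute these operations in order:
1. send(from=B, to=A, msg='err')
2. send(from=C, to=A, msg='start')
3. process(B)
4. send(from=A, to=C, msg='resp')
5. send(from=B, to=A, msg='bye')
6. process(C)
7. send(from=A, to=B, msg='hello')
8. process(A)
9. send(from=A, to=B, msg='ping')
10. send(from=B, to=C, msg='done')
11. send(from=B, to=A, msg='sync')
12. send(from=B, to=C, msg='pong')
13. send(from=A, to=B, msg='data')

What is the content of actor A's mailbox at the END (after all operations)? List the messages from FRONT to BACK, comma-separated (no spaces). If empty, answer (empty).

Answer: start,bye,sync

Derivation:
After 1 (send(from=B, to=A, msg='err')): A:[err] B:[] C:[]
After 2 (send(from=C, to=A, msg='start')): A:[err,start] B:[] C:[]
After 3 (process(B)): A:[err,start] B:[] C:[]
After 4 (send(from=A, to=C, msg='resp')): A:[err,start] B:[] C:[resp]
After 5 (send(from=B, to=A, msg='bye')): A:[err,start,bye] B:[] C:[resp]
After 6 (process(C)): A:[err,start,bye] B:[] C:[]
After 7 (send(from=A, to=B, msg='hello')): A:[err,start,bye] B:[hello] C:[]
After 8 (process(A)): A:[start,bye] B:[hello] C:[]
After 9 (send(from=A, to=B, msg='ping')): A:[start,bye] B:[hello,ping] C:[]
After 10 (send(from=B, to=C, msg='done')): A:[start,bye] B:[hello,ping] C:[done]
After 11 (send(from=B, to=A, msg='sync')): A:[start,bye,sync] B:[hello,ping] C:[done]
After 12 (send(from=B, to=C, msg='pong')): A:[start,bye,sync] B:[hello,ping] C:[done,pong]
After 13 (send(from=A, to=B, msg='data')): A:[start,bye,sync] B:[hello,ping,data] C:[done,pong]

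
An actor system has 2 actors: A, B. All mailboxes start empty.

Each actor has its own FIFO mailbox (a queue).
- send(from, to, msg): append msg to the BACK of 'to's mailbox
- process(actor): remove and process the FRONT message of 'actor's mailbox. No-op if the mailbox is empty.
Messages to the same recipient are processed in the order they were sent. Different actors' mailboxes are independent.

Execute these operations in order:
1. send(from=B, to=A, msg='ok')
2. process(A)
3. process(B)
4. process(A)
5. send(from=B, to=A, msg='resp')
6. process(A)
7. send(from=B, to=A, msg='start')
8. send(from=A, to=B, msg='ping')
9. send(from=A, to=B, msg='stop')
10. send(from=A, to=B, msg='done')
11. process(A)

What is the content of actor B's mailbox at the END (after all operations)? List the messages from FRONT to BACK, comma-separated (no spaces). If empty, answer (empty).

After 1 (send(from=B, to=A, msg='ok')): A:[ok] B:[]
After 2 (process(A)): A:[] B:[]
After 3 (process(B)): A:[] B:[]
After 4 (process(A)): A:[] B:[]
After 5 (send(from=B, to=A, msg='resp')): A:[resp] B:[]
After 6 (process(A)): A:[] B:[]
After 7 (send(from=B, to=A, msg='start')): A:[start] B:[]
After 8 (send(from=A, to=B, msg='ping')): A:[start] B:[ping]
After 9 (send(from=A, to=B, msg='stop')): A:[start] B:[ping,stop]
After 10 (send(from=A, to=B, msg='done')): A:[start] B:[ping,stop,done]
After 11 (process(A)): A:[] B:[ping,stop,done]

Answer: ping,stop,done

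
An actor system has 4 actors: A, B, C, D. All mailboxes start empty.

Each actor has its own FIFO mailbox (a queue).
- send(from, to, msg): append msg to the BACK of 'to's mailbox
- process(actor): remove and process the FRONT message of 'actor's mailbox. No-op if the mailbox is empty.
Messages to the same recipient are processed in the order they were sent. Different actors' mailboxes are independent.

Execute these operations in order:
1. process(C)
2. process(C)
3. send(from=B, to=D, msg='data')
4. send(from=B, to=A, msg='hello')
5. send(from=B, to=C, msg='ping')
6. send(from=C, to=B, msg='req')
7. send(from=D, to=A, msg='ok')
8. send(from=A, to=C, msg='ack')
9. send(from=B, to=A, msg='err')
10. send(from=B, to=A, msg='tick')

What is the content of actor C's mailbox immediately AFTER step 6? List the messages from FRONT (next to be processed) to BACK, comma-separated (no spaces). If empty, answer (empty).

After 1 (process(C)): A:[] B:[] C:[] D:[]
After 2 (process(C)): A:[] B:[] C:[] D:[]
After 3 (send(from=B, to=D, msg='data')): A:[] B:[] C:[] D:[data]
After 4 (send(from=B, to=A, msg='hello')): A:[hello] B:[] C:[] D:[data]
After 5 (send(from=B, to=C, msg='ping')): A:[hello] B:[] C:[ping] D:[data]
After 6 (send(from=C, to=B, msg='req')): A:[hello] B:[req] C:[ping] D:[data]

ping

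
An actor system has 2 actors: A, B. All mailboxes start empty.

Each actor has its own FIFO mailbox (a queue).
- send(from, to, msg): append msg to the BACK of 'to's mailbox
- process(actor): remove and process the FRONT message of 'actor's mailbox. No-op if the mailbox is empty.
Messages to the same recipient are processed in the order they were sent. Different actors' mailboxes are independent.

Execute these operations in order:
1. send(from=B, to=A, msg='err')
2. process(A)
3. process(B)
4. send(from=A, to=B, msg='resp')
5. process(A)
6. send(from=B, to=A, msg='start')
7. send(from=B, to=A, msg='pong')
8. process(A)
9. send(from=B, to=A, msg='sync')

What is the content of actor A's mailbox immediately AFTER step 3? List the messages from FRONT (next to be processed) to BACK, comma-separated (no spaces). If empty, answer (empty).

After 1 (send(from=B, to=A, msg='err')): A:[err] B:[]
After 2 (process(A)): A:[] B:[]
After 3 (process(B)): A:[] B:[]

(empty)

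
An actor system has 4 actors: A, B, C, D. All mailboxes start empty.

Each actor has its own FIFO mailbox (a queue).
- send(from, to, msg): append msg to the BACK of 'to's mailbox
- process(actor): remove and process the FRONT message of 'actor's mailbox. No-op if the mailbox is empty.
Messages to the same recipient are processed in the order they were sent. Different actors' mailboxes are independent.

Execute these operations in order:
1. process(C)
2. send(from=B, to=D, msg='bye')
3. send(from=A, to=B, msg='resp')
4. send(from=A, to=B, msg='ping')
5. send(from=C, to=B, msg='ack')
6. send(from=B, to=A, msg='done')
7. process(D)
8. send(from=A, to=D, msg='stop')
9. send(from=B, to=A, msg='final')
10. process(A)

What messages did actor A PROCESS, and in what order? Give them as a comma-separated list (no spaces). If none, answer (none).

After 1 (process(C)): A:[] B:[] C:[] D:[]
After 2 (send(from=B, to=D, msg='bye')): A:[] B:[] C:[] D:[bye]
After 3 (send(from=A, to=B, msg='resp')): A:[] B:[resp] C:[] D:[bye]
After 4 (send(from=A, to=B, msg='ping')): A:[] B:[resp,ping] C:[] D:[bye]
After 5 (send(from=C, to=B, msg='ack')): A:[] B:[resp,ping,ack] C:[] D:[bye]
After 6 (send(from=B, to=A, msg='done')): A:[done] B:[resp,ping,ack] C:[] D:[bye]
After 7 (process(D)): A:[done] B:[resp,ping,ack] C:[] D:[]
After 8 (send(from=A, to=D, msg='stop')): A:[done] B:[resp,ping,ack] C:[] D:[stop]
After 9 (send(from=B, to=A, msg='final')): A:[done,final] B:[resp,ping,ack] C:[] D:[stop]
After 10 (process(A)): A:[final] B:[resp,ping,ack] C:[] D:[stop]

Answer: done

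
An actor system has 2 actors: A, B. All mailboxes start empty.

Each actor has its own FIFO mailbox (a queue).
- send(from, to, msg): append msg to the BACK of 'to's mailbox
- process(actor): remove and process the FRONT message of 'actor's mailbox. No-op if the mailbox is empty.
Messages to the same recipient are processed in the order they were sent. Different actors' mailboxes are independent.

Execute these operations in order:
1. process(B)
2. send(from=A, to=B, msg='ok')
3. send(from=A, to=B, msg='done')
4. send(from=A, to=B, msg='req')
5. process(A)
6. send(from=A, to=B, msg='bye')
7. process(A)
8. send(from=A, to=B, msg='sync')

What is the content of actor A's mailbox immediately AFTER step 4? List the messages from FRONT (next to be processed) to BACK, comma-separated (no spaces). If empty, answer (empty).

After 1 (process(B)): A:[] B:[]
After 2 (send(from=A, to=B, msg='ok')): A:[] B:[ok]
After 3 (send(from=A, to=B, msg='done')): A:[] B:[ok,done]
After 4 (send(from=A, to=B, msg='req')): A:[] B:[ok,done,req]

(empty)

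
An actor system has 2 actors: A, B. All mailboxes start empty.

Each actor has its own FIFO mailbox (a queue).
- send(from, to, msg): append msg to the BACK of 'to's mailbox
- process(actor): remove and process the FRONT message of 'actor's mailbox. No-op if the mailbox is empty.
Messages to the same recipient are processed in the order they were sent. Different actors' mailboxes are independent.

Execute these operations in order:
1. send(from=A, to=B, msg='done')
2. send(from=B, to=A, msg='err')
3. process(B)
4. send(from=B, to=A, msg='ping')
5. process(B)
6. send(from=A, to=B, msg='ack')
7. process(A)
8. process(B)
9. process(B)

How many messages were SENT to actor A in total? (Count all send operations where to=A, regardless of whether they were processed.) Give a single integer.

Answer: 2

Derivation:
After 1 (send(from=A, to=B, msg='done')): A:[] B:[done]
After 2 (send(from=B, to=A, msg='err')): A:[err] B:[done]
After 3 (process(B)): A:[err] B:[]
After 4 (send(from=B, to=A, msg='ping')): A:[err,ping] B:[]
After 5 (process(B)): A:[err,ping] B:[]
After 6 (send(from=A, to=B, msg='ack')): A:[err,ping] B:[ack]
After 7 (process(A)): A:[ping] B:[ack]
After 8 (process(B)): A:[ping] B:[]
After 9 (process(B)): A:[ping] B:[]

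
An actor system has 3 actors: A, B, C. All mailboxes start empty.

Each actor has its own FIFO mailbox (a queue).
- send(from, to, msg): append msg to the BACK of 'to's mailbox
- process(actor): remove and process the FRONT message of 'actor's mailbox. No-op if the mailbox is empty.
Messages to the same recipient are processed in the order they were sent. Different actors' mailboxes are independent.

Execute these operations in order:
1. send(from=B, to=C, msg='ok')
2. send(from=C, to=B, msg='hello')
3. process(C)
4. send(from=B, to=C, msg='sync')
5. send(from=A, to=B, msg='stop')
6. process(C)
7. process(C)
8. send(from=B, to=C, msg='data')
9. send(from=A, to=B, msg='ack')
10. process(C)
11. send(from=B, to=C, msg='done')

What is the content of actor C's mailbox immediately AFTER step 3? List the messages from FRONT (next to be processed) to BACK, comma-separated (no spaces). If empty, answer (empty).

After 1 (send(from=B, to=C, msg='ok')): A:[] B:[] C:[ok]
After 2 (send(from=C, to=B, msg='hello')): A:[] B:[hello] C:[ok]
After 3 (process(C)): A:[] B:[hello] C:[]

(empty)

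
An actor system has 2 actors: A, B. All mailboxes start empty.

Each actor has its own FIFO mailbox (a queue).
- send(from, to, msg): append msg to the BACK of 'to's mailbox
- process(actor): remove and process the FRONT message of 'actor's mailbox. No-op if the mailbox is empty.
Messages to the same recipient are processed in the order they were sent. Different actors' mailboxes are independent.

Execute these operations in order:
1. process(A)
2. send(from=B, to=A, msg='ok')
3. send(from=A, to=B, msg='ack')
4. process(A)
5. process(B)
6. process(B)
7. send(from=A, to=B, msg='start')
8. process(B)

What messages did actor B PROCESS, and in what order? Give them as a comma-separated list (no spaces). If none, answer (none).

Answer: ack,start

Derivation:
After 1 (process(A)): A:[] B:[]
After 2 (send(from=B, to=A, msg='ok')): A:[ok] B:[]
After 3 (send(from=A, to=B, msg='ack')): A:[ok] B:[ack]
After 4 (process(A)): A:[] B:[ack]
After 5 (process(B)): A:[] B:[]
After 6 (process(B)): A:[] B:[]
After 7 (send(from=A, to=B, msg='start')): A:[] B:[start]
After 8 (process(B)): A:[] B:[]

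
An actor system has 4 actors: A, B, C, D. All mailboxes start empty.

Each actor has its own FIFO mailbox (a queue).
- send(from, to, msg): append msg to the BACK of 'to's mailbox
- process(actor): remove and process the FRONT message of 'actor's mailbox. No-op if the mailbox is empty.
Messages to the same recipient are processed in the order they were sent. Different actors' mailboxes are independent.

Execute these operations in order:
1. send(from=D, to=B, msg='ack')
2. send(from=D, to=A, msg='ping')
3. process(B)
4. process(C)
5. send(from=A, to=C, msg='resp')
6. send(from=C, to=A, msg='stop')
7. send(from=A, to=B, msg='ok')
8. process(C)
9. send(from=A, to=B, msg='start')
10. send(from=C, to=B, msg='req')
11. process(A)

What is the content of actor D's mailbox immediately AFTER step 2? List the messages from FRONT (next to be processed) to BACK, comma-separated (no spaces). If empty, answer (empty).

After 1 (send(from=D, to=B, msg='ack')): A:[] B:[ack] C:[] D:[]
After 2 (send(from=D, to=A, msg='ping')): A:[ping] B:[ack] C:[] D:[]

(empty)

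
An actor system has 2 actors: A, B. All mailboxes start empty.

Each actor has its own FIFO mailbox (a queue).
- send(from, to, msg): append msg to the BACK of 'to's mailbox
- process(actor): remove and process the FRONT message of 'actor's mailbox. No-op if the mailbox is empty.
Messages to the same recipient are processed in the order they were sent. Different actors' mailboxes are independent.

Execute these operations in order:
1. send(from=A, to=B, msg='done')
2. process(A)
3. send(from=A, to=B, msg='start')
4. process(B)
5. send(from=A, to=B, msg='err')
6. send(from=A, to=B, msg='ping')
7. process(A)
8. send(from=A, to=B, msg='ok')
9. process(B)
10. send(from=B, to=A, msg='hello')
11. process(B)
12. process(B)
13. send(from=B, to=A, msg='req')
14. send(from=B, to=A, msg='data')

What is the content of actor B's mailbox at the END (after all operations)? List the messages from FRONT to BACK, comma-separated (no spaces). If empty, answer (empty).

After 1 (send(from=A, to=B, msg='done')): A:[] B:[done]
After 2 (process(A)): A:[] B:[done]
After 3 (send(from=A, to=B, msg='start')): A:[] B:[done,start]
After 4 (process(B)): A:[] B:[start]
After 5 (send(from=A, to=B, msg='err')): A:[] B:[start,err]
After 6 (send(from=A, to=B, msg='ping')): A:[] B:[start,err,ping]
After 7 (process(A)): A:[] B:[start,err,ping]
After 8 (send(from=A, to=B, msg='ok')): A:[] B:[start,err,ping,ok]
After 9 (process(B)): A:[] B:[err,ping,ok]
After 10 (send(from=B, to=A, msg='hello')): A:[hello] B:[err,ping,ok]
After 11 (process(B)): A:[hello] B:[ping,ok]
After 12 (process(B)): A:[hello] B:[ok]
After 13 (send(from=B, to=A, msg='req')): A:[hello,req] B:[ok]
After 14 (send(from=B, to=A, msg='data')): A:[hello,req,data] B:[ok]

Answer: ok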